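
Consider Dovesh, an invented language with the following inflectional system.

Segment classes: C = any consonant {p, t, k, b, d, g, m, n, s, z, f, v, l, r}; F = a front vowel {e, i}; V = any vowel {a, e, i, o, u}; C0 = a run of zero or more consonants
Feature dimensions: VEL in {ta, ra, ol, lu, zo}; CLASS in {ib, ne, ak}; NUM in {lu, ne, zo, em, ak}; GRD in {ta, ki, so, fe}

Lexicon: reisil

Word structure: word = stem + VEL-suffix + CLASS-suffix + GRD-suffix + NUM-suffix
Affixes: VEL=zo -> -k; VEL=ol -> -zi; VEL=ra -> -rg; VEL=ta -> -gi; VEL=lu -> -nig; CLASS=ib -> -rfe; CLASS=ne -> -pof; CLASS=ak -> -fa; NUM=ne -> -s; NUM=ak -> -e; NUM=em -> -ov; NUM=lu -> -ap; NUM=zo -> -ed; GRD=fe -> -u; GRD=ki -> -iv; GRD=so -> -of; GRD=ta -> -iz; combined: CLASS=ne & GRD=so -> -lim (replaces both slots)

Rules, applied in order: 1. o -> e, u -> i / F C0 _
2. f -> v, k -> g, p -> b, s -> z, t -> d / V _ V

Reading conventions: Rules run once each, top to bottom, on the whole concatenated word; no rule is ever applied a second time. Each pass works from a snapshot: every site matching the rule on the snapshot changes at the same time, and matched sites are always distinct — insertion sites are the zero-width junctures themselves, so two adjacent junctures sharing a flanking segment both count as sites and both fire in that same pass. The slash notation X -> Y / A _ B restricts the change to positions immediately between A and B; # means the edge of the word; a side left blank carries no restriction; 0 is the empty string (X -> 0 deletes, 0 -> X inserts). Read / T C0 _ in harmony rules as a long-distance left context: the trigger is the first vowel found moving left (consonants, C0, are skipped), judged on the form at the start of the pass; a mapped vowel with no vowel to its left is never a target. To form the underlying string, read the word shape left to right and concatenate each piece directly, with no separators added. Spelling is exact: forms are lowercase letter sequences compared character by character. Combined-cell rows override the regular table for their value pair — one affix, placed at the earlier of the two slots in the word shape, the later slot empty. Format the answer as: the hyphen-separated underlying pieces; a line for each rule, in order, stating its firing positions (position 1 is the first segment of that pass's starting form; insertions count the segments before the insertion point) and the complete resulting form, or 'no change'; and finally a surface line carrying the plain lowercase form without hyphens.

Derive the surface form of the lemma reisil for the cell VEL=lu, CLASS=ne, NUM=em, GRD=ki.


underlying: reisil-nig-pof-iv-ov
1. o -> e, u -> i / F C0 _: fires at position(s) 11, 15: reisilnigpefivev
2. f -> v, k -> g, p -> b, s -> z, t -> d / V _ V: fires at position(s) 4, 12: reizilnigpevivev
surface: reizilnigpevivev


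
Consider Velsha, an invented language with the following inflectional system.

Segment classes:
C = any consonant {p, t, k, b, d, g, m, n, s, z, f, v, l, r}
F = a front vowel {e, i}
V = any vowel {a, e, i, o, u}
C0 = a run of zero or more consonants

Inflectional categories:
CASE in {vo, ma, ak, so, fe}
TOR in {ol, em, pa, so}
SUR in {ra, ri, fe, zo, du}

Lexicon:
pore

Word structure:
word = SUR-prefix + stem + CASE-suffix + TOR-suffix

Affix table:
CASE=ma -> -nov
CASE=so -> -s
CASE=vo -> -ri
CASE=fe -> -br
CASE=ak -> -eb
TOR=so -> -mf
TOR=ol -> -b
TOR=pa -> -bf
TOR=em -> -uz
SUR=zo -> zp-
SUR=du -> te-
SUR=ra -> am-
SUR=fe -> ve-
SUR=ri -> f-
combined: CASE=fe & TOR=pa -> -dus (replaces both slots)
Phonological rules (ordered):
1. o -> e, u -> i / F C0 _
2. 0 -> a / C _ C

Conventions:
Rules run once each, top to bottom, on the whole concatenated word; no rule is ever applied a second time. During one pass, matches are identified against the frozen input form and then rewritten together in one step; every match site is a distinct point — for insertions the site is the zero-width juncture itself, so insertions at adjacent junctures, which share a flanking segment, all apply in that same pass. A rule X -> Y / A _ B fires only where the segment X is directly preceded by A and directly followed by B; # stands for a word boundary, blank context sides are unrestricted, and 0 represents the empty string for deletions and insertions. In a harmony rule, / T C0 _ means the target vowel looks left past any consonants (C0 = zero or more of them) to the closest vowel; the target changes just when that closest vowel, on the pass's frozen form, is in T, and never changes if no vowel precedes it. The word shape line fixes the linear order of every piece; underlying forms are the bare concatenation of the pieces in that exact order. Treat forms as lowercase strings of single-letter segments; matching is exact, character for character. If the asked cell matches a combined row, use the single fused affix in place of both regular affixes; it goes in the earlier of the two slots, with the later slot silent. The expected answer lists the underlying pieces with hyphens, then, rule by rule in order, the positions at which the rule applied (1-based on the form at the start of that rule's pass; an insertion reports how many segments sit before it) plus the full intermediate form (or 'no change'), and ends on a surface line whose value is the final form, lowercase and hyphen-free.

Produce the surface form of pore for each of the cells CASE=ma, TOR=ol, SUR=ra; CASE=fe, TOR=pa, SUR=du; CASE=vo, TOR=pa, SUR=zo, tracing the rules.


cell CASE=ma, TOR=ol, SUR=ra:
underlying: am-pore-nov-b
1. o -> e, u -> i / F C0 _: fires at position(s) 8: amporenevb
2. 0 -> a / C _ C: inserts after position(s) 2, 9: amaporenevab
surface: amaporenevab

cell CASE=fe, TOR=pa, SUR=du:
underlying: te-pore-dus
1. o -> e, u -> i / F C0 _: fires at position(s) 4, 8: teperedis
2. 0 -> a / C _ C: no change
surface: teperedis

cell CASE=vo, TOR=pa, SUR=zo:
underlying: zp-pore-ri-bf
1. o -> e, u -> i / F C0 _: no change
2. 0 -> a / C _ C: inserts after position(s) 1, 2, 9: zapaporeribaf
surface: zapaporeribaf


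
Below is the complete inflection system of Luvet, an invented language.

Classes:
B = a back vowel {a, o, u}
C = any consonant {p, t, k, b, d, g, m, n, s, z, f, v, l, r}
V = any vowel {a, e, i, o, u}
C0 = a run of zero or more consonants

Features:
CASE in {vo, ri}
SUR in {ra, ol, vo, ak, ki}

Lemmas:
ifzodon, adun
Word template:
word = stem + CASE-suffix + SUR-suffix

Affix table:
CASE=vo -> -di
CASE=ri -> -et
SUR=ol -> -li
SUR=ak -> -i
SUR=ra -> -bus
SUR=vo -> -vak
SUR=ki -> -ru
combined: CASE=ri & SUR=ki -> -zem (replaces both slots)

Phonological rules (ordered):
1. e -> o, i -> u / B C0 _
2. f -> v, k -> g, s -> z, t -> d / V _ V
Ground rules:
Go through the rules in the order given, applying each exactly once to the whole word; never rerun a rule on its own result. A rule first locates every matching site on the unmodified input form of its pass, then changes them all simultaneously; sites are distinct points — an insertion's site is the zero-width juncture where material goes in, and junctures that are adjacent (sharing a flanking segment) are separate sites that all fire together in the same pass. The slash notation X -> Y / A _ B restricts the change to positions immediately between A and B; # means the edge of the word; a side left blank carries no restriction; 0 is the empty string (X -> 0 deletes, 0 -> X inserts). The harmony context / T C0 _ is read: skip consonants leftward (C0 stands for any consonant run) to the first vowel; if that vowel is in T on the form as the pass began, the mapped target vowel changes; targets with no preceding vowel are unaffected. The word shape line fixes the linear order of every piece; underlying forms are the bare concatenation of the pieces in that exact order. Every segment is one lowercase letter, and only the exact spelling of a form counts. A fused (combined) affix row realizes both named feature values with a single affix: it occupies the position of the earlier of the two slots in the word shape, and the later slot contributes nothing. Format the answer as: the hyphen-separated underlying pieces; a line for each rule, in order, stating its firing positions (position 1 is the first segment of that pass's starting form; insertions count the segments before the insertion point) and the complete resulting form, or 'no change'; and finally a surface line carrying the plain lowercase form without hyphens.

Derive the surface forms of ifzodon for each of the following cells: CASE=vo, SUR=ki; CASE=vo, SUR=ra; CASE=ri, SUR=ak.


cell CASE=vo, SUR=ki:
underlying: ifzodon-di-ru
1. e -> o, i -> u / B C0 _: fires at position(s) 9: ifzodonduru
2. f -> v, k -> g, s -> z, t -> d / V _ V: no change
surface: ifzodonduru

cell CASE=vo, SUR=ra:
underlying: ifzodon-di-bus
1. e -> o, i -> u / B C0 _: fires at position(s) 9: ifzodondubus
2. f -> v, k -> g, s -> z, t -> d / V _ V: no change
surface: ifzodondubus

cell CASE=ri, SUR=ak:
underlying: ifzodon-et-i
1. e -> o, i -> u / B C0 _: fires at position(s) 8: ifzodonoti
2. f -> v, k -> g, s -> z, t -> d / V _ V: fires at position(s) 9: ifzodonodi
surface: ifzodonodi


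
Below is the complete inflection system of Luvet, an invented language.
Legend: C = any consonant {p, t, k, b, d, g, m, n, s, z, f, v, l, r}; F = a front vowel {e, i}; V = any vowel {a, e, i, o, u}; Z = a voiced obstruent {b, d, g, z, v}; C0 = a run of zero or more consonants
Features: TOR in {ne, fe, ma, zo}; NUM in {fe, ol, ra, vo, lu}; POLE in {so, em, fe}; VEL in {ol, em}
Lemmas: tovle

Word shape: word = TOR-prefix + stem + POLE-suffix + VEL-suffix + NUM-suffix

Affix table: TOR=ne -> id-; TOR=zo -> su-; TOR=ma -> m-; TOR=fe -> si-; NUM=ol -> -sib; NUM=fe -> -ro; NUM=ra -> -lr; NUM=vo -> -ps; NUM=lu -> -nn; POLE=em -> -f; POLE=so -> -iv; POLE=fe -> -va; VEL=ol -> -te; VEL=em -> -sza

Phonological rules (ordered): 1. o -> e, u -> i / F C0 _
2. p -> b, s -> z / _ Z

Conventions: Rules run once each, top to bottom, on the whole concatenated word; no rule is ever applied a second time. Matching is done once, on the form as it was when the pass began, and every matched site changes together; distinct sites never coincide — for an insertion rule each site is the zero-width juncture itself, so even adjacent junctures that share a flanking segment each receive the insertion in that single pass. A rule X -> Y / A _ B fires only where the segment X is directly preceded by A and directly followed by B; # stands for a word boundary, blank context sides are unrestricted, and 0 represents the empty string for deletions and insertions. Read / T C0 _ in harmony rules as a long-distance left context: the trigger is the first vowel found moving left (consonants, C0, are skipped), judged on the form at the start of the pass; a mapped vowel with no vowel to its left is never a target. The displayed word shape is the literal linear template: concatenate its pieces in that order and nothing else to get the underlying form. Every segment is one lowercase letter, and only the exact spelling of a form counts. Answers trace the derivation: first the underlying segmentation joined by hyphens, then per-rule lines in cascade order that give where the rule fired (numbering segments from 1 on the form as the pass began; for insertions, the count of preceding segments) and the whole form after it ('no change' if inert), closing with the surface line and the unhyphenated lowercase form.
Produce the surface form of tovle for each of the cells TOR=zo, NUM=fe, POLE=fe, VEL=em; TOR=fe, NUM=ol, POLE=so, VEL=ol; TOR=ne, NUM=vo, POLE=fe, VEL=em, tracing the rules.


cell TOR=zo, NUM=fe, POLE=fe, VEL=em:
underlying: su-tovle-va-sza-ro
1. o -> e, u -> i / F C0 _: no change
2. p -> b, s -> z / _ Z: fires at position(s) 10: sutovlevazzaro
surface: sutovlevazzaro

cell TOR=fe, NUM=ol, POLE=so, VEL=ol:
underlying: si-tovle-iv-te-sib
1. o -> e, u -> i / F C0 _: fires at position(s) 4: sitevleivtesib
2. p -> b, s -> z / _ Z: no change
surface: sitevleivtesib

cell TOR=ne, NUM=vo, POLE=fe, VEL=em:
underlying: id-tovle-va-sza-ps
1. o -> e, u -> i / F C0 _: fires at position(s) 4: idtevlevaszaps
2. p -> b, s -> z / _ Z: fires at position(s) 10: idtevlevazzaps
surface: idtevlevazzaps


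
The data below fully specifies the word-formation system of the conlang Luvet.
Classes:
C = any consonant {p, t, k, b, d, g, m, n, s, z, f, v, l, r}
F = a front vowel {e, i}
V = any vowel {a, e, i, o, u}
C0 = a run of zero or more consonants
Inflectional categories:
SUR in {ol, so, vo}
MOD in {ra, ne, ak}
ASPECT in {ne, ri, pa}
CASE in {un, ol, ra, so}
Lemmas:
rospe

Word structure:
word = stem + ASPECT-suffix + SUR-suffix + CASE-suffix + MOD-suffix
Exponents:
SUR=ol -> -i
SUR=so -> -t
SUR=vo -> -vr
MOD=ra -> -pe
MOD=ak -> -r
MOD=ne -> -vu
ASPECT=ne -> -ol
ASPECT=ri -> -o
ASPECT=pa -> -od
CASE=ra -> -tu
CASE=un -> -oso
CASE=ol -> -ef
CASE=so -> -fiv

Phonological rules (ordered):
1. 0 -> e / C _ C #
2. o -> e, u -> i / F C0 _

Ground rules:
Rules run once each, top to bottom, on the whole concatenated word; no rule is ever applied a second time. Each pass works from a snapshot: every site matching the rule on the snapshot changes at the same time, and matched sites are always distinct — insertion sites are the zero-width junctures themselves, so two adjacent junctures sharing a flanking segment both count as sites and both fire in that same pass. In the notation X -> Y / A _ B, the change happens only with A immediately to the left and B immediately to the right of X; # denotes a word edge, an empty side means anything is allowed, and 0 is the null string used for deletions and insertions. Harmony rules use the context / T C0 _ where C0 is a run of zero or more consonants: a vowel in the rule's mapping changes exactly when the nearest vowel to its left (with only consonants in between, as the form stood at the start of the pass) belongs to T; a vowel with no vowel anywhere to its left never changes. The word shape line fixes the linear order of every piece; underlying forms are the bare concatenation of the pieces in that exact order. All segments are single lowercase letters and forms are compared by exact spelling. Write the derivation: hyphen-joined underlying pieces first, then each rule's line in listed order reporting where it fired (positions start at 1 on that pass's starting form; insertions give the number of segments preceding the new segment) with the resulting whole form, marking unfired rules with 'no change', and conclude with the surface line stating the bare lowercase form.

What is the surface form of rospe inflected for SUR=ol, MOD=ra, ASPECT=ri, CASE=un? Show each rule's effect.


underlying: rospe-o-i-oso-pe
1. 0 -> e / C _ C #: no change
2. o -> e, u -> i / F C0 _: fires at position(s) 6, 8: rospeeiesope
surface: rospeeiesope


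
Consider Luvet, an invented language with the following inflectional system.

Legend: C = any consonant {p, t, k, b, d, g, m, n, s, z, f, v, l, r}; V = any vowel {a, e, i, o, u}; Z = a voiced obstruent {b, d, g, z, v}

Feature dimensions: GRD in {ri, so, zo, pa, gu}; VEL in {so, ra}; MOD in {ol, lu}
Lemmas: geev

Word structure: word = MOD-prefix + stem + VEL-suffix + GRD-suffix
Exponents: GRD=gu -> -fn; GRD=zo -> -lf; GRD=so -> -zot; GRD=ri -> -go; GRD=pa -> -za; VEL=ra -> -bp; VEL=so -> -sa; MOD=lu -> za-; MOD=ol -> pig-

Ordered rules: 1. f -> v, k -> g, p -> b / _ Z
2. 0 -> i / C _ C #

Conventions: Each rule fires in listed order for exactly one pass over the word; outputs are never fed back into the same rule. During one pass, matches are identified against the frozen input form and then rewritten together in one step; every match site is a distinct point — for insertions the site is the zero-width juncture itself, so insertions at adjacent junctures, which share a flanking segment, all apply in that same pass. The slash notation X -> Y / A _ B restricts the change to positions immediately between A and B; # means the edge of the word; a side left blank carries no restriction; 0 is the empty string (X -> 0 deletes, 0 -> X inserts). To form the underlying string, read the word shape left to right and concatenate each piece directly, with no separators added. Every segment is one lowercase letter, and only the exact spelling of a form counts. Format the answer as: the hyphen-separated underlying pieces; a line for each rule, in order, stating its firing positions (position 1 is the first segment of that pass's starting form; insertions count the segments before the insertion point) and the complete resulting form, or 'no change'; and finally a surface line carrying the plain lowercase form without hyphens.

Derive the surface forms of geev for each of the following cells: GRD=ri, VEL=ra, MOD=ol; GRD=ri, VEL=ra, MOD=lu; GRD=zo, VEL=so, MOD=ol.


cell GRD=ri, VEL=ra, MOD=ol:
underlying: pig-geev-bp-go
1. f -> v, k -> g, p -> b / _ Z: fires at position(s) 9: piggeevbbgo
2. 0 -> i / C _ C #: no change
surface: piggeevbbgo

cell GRD=ri, VEL=ra, MOD=lu:
underlying: za-geev-bp-go
1. f -> v, k -> g, p -> b / _ Z: fires at position(s) 8: zageevbbgo
2. 0 -> i / C _ C #: no change
surface: zageevbbgo

cell GRD=zo, VEL=so, MOD=ol:
underlying: pig-geev-sa-lf
1. f -> v, k -> g, p -> b / _ Z: no change
2. 0 -> i / C _ C #: inserts after position(s) 10: piggeevsalif
surface: piggeevsalif


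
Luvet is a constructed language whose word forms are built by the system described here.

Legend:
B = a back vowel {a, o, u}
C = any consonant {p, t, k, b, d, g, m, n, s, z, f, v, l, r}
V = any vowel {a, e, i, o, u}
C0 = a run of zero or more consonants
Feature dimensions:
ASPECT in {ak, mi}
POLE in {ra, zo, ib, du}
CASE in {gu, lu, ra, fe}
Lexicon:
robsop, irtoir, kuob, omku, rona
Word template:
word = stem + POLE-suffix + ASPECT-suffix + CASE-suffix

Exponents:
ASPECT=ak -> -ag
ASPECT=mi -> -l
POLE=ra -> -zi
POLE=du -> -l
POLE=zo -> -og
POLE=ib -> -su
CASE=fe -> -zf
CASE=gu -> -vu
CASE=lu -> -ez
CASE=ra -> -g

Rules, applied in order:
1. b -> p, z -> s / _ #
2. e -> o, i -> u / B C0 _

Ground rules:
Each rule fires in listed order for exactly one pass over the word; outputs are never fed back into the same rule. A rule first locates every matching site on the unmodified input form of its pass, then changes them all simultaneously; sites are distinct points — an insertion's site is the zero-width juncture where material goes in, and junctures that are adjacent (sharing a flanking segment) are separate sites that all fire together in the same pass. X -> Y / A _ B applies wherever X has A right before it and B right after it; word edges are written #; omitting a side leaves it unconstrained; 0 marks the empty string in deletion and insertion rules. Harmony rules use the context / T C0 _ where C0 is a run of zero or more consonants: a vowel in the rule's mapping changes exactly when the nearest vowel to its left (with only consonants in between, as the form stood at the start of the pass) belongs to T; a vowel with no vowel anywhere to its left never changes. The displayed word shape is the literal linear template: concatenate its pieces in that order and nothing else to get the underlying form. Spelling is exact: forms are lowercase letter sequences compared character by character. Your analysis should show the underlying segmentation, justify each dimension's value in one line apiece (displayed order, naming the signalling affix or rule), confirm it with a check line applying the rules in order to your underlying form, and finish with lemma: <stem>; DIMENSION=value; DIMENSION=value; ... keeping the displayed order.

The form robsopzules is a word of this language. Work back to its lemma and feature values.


underlying: robsop-zi-l-ez
ASPECT=mi - signalled by the affix -l
POLE=ra - signalled by the affix -zi
CASE=lu - signalled by the affix -ez
check: robsopzilez -> robsopziles -> robsopzules
lemma: robsop; ASPECT=mi; POLE=ra; CASE=lu


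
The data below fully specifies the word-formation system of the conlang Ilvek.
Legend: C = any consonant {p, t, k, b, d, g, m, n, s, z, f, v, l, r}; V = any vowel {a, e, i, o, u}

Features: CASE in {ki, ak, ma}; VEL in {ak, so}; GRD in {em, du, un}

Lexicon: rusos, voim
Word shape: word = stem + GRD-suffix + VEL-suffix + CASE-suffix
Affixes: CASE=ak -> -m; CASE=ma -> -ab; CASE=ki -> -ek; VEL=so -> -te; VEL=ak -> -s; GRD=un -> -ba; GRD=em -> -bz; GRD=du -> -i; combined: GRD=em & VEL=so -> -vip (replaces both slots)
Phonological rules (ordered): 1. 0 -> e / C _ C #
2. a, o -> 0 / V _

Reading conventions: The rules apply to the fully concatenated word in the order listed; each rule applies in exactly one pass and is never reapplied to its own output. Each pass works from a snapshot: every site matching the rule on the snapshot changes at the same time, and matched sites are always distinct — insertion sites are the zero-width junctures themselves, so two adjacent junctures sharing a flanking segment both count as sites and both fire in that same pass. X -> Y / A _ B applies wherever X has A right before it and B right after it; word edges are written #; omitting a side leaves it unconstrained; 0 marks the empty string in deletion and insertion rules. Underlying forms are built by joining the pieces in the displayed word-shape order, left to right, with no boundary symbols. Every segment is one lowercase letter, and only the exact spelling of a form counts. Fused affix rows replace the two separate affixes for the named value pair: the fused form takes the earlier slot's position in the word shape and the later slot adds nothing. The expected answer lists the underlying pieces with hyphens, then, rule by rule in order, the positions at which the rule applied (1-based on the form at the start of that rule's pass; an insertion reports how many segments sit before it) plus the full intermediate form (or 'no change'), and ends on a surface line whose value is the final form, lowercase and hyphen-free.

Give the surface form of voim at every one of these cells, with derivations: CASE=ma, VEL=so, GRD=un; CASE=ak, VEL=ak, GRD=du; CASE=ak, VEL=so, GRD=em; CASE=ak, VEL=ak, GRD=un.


cell CASE=ma, VEL=so, GRD=un:
underlying: voim-ba-te-ab
1. 0 -> e / C _ C #: no change
2. a, o -> 0 / V _: fires at position(s) 9: voimbateb
surface: voimbateb

cell CASE=ak, VEL=ak, GRD=du:
underlying: voim-i-s-m
1. 0 -> e / C _ C #: inserts after position(s) 6: voimisem
2. a, o -> 0 / V _: no change
surface: voimisem

cell CASE=ak, VEL=so, GRD=em:
underlying: voim-vip-m
1. 0 -> e / C _ C #: inserts after position(s) 7: voimvipem
2. a, o -> 0 / V _: no change
surface: voimvipem

cell CASE=ak, VEL=ak, GRD=un:
underlying: voim-ba-s-m
1. 0 -> e / C _ C #: inserts after position(s) 7: voimbasem
2. a, o -> 0 / V _: no change
surface: voimbasem


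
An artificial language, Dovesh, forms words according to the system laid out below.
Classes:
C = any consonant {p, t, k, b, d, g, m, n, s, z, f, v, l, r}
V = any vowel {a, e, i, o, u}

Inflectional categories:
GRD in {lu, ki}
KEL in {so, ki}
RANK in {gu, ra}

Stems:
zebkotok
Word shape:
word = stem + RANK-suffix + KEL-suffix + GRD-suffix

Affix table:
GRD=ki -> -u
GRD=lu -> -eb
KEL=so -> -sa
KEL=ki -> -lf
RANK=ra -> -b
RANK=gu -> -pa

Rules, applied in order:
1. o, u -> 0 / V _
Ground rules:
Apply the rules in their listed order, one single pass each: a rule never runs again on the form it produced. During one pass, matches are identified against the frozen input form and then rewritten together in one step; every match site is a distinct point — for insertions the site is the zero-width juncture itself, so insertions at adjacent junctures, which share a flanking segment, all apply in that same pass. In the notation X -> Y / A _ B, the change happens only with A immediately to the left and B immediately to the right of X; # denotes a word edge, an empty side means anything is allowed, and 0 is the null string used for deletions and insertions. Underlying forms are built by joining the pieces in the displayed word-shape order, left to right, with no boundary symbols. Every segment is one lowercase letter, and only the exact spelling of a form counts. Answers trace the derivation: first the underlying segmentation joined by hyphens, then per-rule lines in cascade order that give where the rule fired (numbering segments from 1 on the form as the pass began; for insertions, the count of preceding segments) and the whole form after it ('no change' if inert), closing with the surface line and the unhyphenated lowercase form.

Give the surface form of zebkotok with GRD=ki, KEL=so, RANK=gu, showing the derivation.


underlying: zebkotok-pa-sa-u
1. o, u -> 0 / V _: fires at position(s) 13: zebkotokpasa
surface: zebkotokpasa


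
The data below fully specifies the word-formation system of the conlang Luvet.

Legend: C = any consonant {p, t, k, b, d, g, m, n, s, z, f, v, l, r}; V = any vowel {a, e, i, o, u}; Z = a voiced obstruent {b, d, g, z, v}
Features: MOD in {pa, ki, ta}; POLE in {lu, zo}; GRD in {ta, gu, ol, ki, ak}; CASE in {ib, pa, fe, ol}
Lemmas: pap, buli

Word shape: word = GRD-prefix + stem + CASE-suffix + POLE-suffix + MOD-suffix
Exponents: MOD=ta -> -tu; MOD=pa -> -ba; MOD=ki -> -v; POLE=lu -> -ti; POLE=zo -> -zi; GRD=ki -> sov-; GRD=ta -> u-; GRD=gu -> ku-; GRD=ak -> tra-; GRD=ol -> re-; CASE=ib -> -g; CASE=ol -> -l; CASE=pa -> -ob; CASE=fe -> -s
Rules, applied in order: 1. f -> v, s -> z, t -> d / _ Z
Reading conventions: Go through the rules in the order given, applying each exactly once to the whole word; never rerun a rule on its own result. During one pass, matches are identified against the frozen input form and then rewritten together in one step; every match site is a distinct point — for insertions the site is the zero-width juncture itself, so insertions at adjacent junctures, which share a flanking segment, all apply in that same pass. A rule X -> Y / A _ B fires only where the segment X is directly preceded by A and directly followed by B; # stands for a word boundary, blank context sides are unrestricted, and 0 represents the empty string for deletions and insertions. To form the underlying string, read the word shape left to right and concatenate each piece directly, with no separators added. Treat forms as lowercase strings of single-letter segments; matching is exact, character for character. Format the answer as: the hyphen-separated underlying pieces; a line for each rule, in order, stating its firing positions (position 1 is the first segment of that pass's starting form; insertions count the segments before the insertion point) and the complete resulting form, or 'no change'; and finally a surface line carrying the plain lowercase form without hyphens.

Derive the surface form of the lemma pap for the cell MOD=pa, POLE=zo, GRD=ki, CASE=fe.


underlying: sov-pap-s-zi-ba
1. f -> v, s -> z, t -> d / _ Z: fires at position(s) 7: sovpapzziba
surface: sovpapzziba


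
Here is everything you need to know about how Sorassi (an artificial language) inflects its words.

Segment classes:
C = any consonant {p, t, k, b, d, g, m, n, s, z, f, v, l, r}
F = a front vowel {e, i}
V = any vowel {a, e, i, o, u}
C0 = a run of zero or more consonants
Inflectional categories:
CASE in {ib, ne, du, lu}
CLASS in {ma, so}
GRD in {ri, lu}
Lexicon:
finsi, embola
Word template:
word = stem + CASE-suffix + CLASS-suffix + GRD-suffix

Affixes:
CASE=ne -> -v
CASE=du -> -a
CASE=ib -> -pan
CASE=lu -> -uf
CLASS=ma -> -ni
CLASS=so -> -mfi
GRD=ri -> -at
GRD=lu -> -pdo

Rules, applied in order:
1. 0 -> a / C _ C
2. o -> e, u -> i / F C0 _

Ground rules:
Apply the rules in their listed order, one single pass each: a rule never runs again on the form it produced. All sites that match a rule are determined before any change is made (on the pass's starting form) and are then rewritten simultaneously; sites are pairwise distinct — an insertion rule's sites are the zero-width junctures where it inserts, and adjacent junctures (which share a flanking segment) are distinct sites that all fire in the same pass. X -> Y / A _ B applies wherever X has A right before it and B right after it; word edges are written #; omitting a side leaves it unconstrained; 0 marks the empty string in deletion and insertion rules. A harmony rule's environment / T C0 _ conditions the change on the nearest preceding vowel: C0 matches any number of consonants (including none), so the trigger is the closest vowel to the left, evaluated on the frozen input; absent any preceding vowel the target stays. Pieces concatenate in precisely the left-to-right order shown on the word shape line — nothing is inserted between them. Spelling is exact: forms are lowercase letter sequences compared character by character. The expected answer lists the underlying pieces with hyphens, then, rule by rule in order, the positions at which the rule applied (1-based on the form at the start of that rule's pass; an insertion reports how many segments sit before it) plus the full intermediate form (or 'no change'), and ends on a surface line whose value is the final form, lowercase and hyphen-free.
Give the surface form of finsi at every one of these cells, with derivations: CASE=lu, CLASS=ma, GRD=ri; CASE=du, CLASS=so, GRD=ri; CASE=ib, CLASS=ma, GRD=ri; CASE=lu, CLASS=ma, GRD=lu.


cell CASE=lu, CLASS=ma, GRD=ri:
underlying: finsi-uf-ni-at
1. 0 -> a / C _ C: inserts after position(s) 3, 7: finasiufaniat
2. o -> e, u -> i / F C0 _: fires at position(s) 7: finasiifaniat
surface: finasiifaniat

cell CASE=du, CLASS=so, GRD=ri:
underlying: finsi-a-mfi-at
1. 0 -> a / C _ C: inserts after position(s) 3, 7: finasiamafiat
2. o -> e, u -> i / F C0 _: no change
surface: finasiamafiat

cell CASE=ib, CLASS=ma, GRD=ri:
underlying: finsi-pan-ni-at
1. 0 -> a / C _ C: inserts after position(s) 3, 8: finasipananiat
2. o -> e, u -> i / F C0 _: no change
surface: finasipananiat

cell CASE=lu, CLASS=ma, GRD=lu:
underlying: finsi-uf-ni-pdo
1. 0 -> a / C _ C: inserts after position(s) 3, 7, 10: finasiufanipado
2. o -> e, u -> i / F C0 _: fires at position(s) 7: finasiifanipado
surface: finasiifanipado


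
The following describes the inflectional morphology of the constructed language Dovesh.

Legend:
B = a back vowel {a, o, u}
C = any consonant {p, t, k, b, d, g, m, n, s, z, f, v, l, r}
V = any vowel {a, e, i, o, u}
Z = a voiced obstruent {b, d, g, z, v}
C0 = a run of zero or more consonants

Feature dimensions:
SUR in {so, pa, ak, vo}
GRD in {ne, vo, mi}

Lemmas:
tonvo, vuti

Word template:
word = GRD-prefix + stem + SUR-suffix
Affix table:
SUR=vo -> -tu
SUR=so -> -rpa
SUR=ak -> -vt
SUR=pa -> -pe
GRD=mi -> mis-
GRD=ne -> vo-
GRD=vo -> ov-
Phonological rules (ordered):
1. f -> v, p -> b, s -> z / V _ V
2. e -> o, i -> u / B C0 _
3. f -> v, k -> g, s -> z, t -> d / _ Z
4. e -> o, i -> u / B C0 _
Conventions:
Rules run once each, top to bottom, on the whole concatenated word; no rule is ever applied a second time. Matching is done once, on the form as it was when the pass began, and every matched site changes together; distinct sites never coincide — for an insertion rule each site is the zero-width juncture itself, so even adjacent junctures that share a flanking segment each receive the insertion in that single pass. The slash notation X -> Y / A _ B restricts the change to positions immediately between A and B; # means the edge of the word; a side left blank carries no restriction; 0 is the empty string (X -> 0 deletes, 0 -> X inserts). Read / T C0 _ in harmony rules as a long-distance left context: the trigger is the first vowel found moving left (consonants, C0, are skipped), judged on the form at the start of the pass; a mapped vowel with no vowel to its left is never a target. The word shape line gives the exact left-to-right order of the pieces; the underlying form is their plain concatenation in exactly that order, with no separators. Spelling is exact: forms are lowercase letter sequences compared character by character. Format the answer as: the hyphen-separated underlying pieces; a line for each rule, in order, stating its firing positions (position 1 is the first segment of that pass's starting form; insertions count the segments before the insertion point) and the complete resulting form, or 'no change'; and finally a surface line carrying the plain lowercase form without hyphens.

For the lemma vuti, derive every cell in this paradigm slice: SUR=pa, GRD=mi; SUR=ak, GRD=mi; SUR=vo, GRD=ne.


cell SUR=pa, GRD=mi:
underlying: mis-vuti-pe
1. f -> v, p -> b, s -> z / V _ V: fires at position(s) 8: misvutibe
2. e -> o, i -> u / B C0 _: fires at position(s) 7: misvutube
3. f -> v, k -> g, s -> z, t -> d / _ Z: fires at position(s) 3: mizvutube
4. e -> o, i -> u / B C0 _: fires at position(s) 9: mizvutubo
surface: mizvutubo

cell SUR=ak, GRD=mi:
underlying: mis-vuti-vt
1. f -> v, p -> b, s -> z / V _ V: no change
2. e -> o, i -> u / B C0 _: fires at position(s) 7: misvutuvt
3. f -> v, k -> g, s -> z, t -> d / _ Z: fires at position(s) 3: mizvutuvt
4. e -> o, i -> u / B C0 _: no change
surface: mizvutuvt

cell SUR=vo, GRD=ne:
underlying: vo-vuti-tu
1. f -> v, p -> b, s -> z / V _ V: no change
2. e -> o, i -> u / B C0 _: fires at position(s) 6: vovututu
3. f -> v, k -> g, s -> z, t -> d / _ Z: no change
4. e -> o, i -> u / B C0 _: no change
surface: vovututu


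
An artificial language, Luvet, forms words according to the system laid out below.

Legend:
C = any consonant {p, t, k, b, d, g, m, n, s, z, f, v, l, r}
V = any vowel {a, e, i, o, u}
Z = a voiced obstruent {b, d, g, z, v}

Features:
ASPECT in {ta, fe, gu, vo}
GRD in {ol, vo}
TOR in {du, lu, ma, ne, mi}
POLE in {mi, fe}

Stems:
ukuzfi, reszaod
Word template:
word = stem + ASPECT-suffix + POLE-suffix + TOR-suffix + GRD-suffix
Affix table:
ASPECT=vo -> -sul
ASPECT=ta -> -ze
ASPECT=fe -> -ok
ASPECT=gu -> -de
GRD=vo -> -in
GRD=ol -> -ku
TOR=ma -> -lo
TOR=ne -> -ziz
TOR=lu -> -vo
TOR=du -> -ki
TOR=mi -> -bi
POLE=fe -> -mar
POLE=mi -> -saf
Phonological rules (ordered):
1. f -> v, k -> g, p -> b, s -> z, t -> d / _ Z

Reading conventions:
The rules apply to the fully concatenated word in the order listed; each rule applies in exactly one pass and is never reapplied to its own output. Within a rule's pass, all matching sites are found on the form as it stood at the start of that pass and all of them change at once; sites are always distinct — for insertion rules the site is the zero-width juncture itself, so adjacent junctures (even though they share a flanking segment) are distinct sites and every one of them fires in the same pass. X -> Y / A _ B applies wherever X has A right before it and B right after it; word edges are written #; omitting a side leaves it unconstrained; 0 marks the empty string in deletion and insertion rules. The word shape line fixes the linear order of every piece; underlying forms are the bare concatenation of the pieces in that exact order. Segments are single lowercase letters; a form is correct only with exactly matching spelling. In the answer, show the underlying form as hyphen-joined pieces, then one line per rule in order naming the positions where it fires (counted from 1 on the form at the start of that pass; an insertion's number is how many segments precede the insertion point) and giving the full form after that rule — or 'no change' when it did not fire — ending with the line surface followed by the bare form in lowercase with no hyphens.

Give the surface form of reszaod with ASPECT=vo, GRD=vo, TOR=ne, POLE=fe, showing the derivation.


underlying: reszaod-sul-mar-ziz-in
1. f -> v, k -> g, p -> b, s -> z, t -> d / _ Z: fires at position(s) 3: rezzaodsulmarzizin
surface: rezzaodsulmarzizin


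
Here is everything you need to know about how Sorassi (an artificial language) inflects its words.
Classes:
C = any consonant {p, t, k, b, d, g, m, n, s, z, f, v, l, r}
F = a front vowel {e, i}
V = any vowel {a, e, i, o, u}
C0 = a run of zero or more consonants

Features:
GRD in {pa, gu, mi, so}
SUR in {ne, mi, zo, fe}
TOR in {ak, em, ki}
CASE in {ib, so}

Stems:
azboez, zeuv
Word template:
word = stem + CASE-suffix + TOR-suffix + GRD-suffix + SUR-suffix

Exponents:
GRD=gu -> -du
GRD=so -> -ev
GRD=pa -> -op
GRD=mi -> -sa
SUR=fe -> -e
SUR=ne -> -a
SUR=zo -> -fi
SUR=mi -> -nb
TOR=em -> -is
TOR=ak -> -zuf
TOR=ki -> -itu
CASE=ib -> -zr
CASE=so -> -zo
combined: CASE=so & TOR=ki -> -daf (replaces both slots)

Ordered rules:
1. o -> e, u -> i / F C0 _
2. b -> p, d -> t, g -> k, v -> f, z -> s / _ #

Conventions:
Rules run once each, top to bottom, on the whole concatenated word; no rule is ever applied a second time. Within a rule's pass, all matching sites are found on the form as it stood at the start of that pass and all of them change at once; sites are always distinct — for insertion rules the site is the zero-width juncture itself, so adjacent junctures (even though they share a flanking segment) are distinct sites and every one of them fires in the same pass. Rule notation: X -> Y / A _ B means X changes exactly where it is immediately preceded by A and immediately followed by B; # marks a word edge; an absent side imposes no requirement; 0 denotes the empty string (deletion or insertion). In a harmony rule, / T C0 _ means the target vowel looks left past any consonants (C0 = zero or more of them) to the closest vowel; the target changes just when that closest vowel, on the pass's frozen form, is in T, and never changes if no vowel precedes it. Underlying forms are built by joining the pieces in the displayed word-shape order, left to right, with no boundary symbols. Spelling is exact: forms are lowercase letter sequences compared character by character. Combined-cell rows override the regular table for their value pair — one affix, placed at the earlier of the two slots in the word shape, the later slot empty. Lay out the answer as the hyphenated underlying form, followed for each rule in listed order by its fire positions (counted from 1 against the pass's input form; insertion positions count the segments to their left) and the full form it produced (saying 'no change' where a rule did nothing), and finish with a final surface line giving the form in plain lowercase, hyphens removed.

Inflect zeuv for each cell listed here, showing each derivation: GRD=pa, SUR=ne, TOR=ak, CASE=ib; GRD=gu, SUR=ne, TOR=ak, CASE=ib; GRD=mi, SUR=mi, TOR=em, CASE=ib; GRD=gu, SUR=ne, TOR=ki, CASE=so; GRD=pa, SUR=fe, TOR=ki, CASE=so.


cell GRD=pa, SUR=ne, TOR=ak, CASE=ib:
underlying: zeuv-zr-zuf-op-a
1. o -> e, u -> i / F C0 _: fires at position(s) 3: zeivzrzufopa
2. b -> p, d -> t, g -> k, v -> f, z -> s / _ #: no change
surface: zeivzrzufopa

cell GRD=gu, SUR=ne, TOR=ak, CASE=ib:
underlying: zeuv-zr-zuf-du-a
1. o -> e, u -> i / F C0 _: fires at position(s) 3: zeivzrzufdua
2. b -> p, d -> t, g -> k, v -> f, z -> s / _ #: no change
surface: zeivzrzufdua

cell GRD=mi, SUR=mi, TOR=em, CASE=ib:
underlying: zeuv-zr-is-sa-nb
1. o -> e, u -> i / F C0 _: fires at position(s) 3: zeivzrissanb
2. b -> p, d -> t, g -> k, v -> f, z -> s / _ #: fires at position(s) 12: zeivzrissanp
surface: zeivzrissanp

cell GRD=gu, SUR=ne, TOR=ki, CASE=so:
underlying: zeuv-daf-du-a
1. o -> e, u -> i / F C0 _: fires at position(s) 3: zeivdafdua
2. b -> p, d -> t, g -> k, v -> f, z -> s / _ #: no change
surface: zeivdafdua

cell GRD=pa, SUR=fe, TOR=ki, CASE=so:
underlying: zeuv-daf-op-e
1. o -> e, u -> i / F C0 _: fires at position(s) 3: zeivdafope
2. b -> p, d -> t, g -> k, v -> f, z -> s / _ #: no change
surface: zeivdafope


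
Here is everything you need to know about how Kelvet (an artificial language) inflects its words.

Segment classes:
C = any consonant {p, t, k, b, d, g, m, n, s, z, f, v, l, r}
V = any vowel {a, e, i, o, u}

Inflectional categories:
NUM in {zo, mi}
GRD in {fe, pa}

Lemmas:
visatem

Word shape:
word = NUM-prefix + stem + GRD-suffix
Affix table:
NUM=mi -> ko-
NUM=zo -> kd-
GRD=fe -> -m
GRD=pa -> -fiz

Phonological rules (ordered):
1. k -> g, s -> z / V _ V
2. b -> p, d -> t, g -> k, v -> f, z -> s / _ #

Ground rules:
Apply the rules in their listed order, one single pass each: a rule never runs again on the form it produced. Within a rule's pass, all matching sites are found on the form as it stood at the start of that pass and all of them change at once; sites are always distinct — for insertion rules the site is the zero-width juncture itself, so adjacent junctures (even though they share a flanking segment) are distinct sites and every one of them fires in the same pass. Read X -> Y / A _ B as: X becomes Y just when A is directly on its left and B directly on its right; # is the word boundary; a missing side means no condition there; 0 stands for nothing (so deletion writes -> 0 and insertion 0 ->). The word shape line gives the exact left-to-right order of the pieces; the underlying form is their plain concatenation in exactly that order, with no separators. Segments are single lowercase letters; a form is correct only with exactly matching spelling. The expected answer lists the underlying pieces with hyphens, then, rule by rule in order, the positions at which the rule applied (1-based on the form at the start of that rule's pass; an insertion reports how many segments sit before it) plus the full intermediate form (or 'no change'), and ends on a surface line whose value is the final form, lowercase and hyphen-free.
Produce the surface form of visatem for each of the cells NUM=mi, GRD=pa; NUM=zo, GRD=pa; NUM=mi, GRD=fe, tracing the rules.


cell NUM=mi, GRD=pa:
underlying: ko-visatem-fiz
1. k -> g, s -> z / V _ V: fires at position(s) 5: kovizatemfiz
2. b -> p, d -> t, g -> k, v -> f, z -> s / _ #: fires at position(s) 12: kovizatemfis
surface: kovizatemfis

cell NUM=zo, GRD=pa:
underlying: kd-visatem-fiz
1. k -> g, s -> z / V _ V: fires at position(s) 5: kdvizatemfiz
2. b -> p, d -> t, g -> k, v -> f, z -> s / _ #: fires at position(s) 12: kdvizatemfis
surface: kdvizatemfis

cell NUM=mi, GRD=fe:
underlying: ko-visatem-m
1. k -> g, s -> z / V _ V: fires at position(s) 5: kovizatemm
2. b -> p, d -> t, g -> k, v -> f, z -> s / _ #: no change
surface: kovizatemm
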